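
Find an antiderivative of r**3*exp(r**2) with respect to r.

(r**2 - 1)*exp(r**2)/2 + C

Let u = r², du = 2r dr; rewrite as (1/2)∫ u^1·exp(1u) du.
Now integrate by parts 1 time.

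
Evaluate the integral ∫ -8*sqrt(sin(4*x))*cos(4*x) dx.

Let u = sin(4*x), so du = (4*cos(4*x)) dx.
Rewriting, the integral becomes -2·∫ √u du = -2·(2/3)u^(3/2).
Substituting back, u = sin(4*x).

-4*sin(4*x)**(3/2)/3 + C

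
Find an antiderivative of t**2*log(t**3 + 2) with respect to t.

Let u = t**3 + 2, so du = (3*t**2) dt.
The integral becomes (1/3)·∫ log(u) du; integrate by parts with u′=log(u), dv′=du.

t**3*log(t**3 + 2)/3 - t**3/3 + 2*log(t**3 + 2)/3 + C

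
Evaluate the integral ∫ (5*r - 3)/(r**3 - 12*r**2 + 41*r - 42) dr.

Factor the denominator: (r - 7)*(r - 3)*(r - 2).
Partial-fraction decomposition: 7/(5*(r - 2)) - 3/(r - 3) + 8/(5*(r - 7)).
Integrate each term: A/(r−a) contributes A·log|r−a|.

8*log(r - 7)/5 - 3*log(r - 3) + 7*log(r - 2)/5 + C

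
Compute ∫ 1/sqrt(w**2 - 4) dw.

log(w + sqrt(w**2 - 4)) + C

Substitute w = 2·sec(θ), so dw = 2·sec(θ)*tan(θ) dθ and the radical becomes sqrt(w**2 - 4) = 2·tan(θ) by the Pythagorean identity.
Integrate the resulting trig expression in θ, then back-substitute sec(θ) = w/2, tan(θ) = sqrt(w**2 - 4)/2 (absorbing any constant into C).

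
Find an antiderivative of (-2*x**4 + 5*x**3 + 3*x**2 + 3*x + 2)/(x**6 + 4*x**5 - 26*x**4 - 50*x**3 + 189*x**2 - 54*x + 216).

Factor the denominator: (x - 3)**2*(x + 4)*(x + 6)*(x**2 + 1).
Partial-fraction decomposition: -(331*x + 308)/(31450*(x**2 + 1)) + 1790/(2997*(x + 6)) - 397/(833*(x + 4)) - 21859/(198450*(x - 3)) + 11/(630*(x - 3)**2).
Integrate each term; A/(x−a) gives A·log|x−a|; the (Bx+D)/(x²+p²) term gives a log and an atan.

-21859*log(x - 3)/198450 - 397*log(x + 4)/833 + 1790*log(x + 6)/2997 - 331*log(x**2 + 1)/62900 - 154*atan(x)/15725 - 11/(630*x - 1890) + C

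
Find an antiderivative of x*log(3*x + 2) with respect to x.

Use integration by parts with u = log(3*x + 2), dv = x dx.
Then du = 3/(3*x + 2) dx and v = x**2/2.

x**2*log(3*x + 2)/2 - x**2/4 + x/3 - 2*log(3*x + 2)/9 + C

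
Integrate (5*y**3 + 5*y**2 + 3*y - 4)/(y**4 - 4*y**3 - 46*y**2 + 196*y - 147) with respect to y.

Factor the denominator: (y - 7)*(y - 3)*(y - 1)*(y + 7).
Partial-fraction decomposition: 299/(224*(y + 7)) + 3/(32*(y - 1)) - 37/(16*(y - 3)) + 659/(112*(y - 7)).
Integrate each term: A/(y−a) contributes A·log|y−a|.

659*log(y - 7)/112 - 37*log(y - 3)/16 + 3*log(y - 1)/32 + 299*log(y + 7)/224 + C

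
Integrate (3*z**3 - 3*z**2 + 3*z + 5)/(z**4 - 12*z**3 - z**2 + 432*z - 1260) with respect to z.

Factor the denominator: (z - 7)*(z - 6)*(z - 5)*(z + 6).
Partial-fraction decomposition: 769/(1716*(z + 6)) + 160/(11*(z - 5)) - 563/(12*(z - 6)) + 454/(13*(z - 7)).
Integrate each term: A/(z−a) contributes A·log|z−a|.

454*log(z - 7)/13 - 563*log(z - 6)/12 + 160*log(z - 5)/11 + 769*log(z + 6)/1716 + C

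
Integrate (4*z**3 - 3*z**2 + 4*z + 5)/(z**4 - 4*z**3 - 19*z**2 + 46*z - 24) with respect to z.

Factor the denominator: (z - 6)*(z - 1)**2*(z + 4).
Partial-fraction decomposition: 63/(50*(z + 4)) - 2/(5*(z - 1)) - 2/(5*(z - 1)**2) + 157/(50*(z - 6)).
Integrate each term; A/(z−a) gives A·log|z−a|; A/(z−a)² gives −A/(z−a).

157*log(z - 6)/50 - 2*log(z - 1)/5 + 63*log(z + 4)/50 + 2/(5*z - 5) + C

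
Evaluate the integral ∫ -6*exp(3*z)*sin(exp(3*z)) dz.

2*cos(exp(3*z)) + C

Let u = exp(3*z), so du = (3*exp(3*z)) dz.
Rewriting, the integral becomes -2·∫ sin(u) du = -2·-cos(u).
Substituting back, u = exp(3*z).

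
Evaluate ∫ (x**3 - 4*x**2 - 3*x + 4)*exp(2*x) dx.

Use integration by parts with u = x**3 - 4*x**2 - 3*x + 4, dv = exp(2*x) dx, so v = exp(2*x)/2.
Apply parts 3 times (tabular method): alternate signs, differentiate u down to 0, integrate dv up.

(4*x**3 - 22*x**2 + 10*x + 11)*exp(2*x)/8 + C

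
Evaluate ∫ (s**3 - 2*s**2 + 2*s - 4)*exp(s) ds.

(s**3 - 5*s**2 + 12*s - 16)*exp(s) + C

Use integration by parts with u = s**3 - 2*s**2 + 2*s - 4, dv = exp(s) ds, so v = exp(s).
Apply parts 3 times (tabular method): alternate signs, differentiate u down to 0, integrate dv up.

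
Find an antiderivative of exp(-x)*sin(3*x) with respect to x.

Let I denote the integral. Integrate by parts with u = sin(3*x), dv = exp(-x) dx, so v = -exp(-x): I = -exp(-x)*sin(3*x) + 3·∫ exp(-x)*cos(3*x) dx.
Apply parts again with u = cos(3*x), dv = exp(-x) dx: ∫ exp(-x)*cos(3*x) dx = -exp(-x)*cos(3*x) − 3·I. Substituting back brings back I: I = -exp(-x)*sin(3*x) - 3*exp(-x)*cos(3*x) − 9·I.
Solving for I: (1 + 9)·I equals the remaining terms, so I = (1/10)·(-exp(-x)*sin(3*x) - 3*exp(-x)*cos(3*x)).

-exp(-x)*sin(3*x)/10 - 3*exp(-x)*cos(3*x)/10 + C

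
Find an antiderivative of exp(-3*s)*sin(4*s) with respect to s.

Let I denote the integral. Integrate by parts with u = sin(4*s), dv = exp(-3*s) ds, so v = -exp(-3*s)/3: I = -exp(-3*s)*sin(4*s)/3 + (4/3)·∫ exp(-3*s)*cos(4*s) ds.
Apply parts again with u = cos(4*s), dv = exp(-3*s) ds: ∫ exp(-3*s)*cos(4*s) ds = -exp(-3*s)*cos(4*s)/3 − (4/3)·I. Substituting back brings back I: I = -exp(-3*s)*sin(4*s)/3 - 4*exp(-3*s)*cos(4*s)/9 − (16/9)·I.
Solving for I: (1 + 16/9)·I equals the remaining terms, so I = (9/25)·(-exp(-3*s)*sin(4*s)/3 - 4*exp(-3*s)*cos(4*s)/9).

-3*exp(-3*s)*sin(4*s)/25 - 4*exp(-3*s)*cos(4*s)/25 + C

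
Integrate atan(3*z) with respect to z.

Use integration by parts with u = arctan(3*z), dv = dz.
Then du = 3/(9*z**2 + 1) dz.

z*atan(3*z) - log(9*z**2 + 1)/6 + C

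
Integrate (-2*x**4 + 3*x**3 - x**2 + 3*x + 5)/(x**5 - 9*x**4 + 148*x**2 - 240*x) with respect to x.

Factor the denominator: x*(x - 6)*(x - 5)*(x - 2)*(x + 4).
Partial-fraction decomposition: -727/(2160*(x + 4)) - 1/(144*(x - 2)) + 176/(27*(x - 5)) - 1957/(240*(x - 6)) - 1/(48*x).
Integrate each term: A/(x−a) contributes A·log|x−a|.

-log(x)/48 - 1957*log(x - 6)/240 + 176*log(x - 5)/27 - log(x - 2)/144 - 727*log(x + 4)/2160 + C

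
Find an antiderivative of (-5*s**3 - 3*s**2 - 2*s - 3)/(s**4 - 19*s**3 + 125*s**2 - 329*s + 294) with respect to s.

1331*log(s - 7)/400 - 171*log(s - 3)/16 + 59*log(s - 2)/25 + 1879/(20*s - 140) + C

Factor the denominator: (s - 7)**2*(s - 3)*(s - 2).
Partial-fraction decomposition: 59/(25*(s - 2)) - 171/(16*(s - 3)) + 1331/(400*(s - 7)) - 1879/(20*(s - 7)**2).
Integrate each term; A/(s−a) gives A·log|s−a|; A/(s−a)² gives −A/(s−a).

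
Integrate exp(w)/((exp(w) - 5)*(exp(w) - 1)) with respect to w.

Let u = e^w, du = e^w dw.
The integral becomes ∫ du/((u-5)(u-1)); decompose into partial fractions.

log(exp(w) - 5)/4 - log(exp(w) - 1)/4 + C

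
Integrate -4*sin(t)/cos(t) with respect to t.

4*log(cos(t)) + C

Let u = cos(t), so du = (-sin(t)) dt.
Rewriting, the integral becomes 4·∫ 1/u du = 4·log(u).
Substituting back, u = cos(t).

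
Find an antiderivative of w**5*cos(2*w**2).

w**4*sin(2*w**2)/4 + w**2*cos(2*w**2)/4 - sin(2*w**2)/8 + C

Let u = w², du = 2w dw; rewrite as (1/2)∫ u^2·cos(2u) du.
Now integrate by parts 2 times.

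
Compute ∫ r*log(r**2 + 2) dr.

r**2*log(r**2 + 2)/2 - r**2/2 + log(r**2 + 2) + C

Let u = r**2 + 2, so du = (2*r) dr.
The integral becomes (1/2)·∫ log(u) du; integrate by parts with u′=log(u), dv′=du.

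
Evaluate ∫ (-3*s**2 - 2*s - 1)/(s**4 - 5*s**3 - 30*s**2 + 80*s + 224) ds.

Factor the denominator: (s - 7)*(s - 4)*(s + 2)*(s + 4).
Partial-fraction decomposition: 41/(176*(s + 4)) - 1/(12*(s + 2)) + 19/(48*(s - 4)) - 6/(11*(s - 7)).
Integrate each term: A/(s−a) contributes A·log|s−a|.

-6*log(s - 7)/11 + 19*log(s - 4)/48 - log(s + 2)/12 + 41*log(s + 4)/176 + C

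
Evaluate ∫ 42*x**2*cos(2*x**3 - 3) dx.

Let u = 2*x**3 - 3, so du = (6*x**2) dx.
Rewriting, the integral becomes 7·∫ cos(u) du = 7·sin(u).
Substituting back, u = 2*x**3 - 3.

7*sin(2*x**3 - 3) + C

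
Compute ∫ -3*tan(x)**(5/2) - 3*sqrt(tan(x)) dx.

Let u = tan(x), so du = (tan(x)**2 + 1) dx.
Rewriting, the integral becomes -3·∫ √u du = -3·(2/3)u^(3/2).
Substituting back, u = tan(x).

-2*tan(x)**(3/2) + C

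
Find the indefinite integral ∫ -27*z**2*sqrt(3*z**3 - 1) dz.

-2*(3*z**3 - 1)**(3/2) + C

Let u = 3*z**3 - 1, so du = (9*z**2) dz.
Rewriting, the integral becomes -3·∫ √u du = -3·(2/3)u^(3/2).
Substituting back, u = 3*z**3 - 1.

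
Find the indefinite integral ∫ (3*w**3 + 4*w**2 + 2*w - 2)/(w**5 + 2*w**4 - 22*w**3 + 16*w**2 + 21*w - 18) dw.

Factor the denominator: (w - 3)*(w - 1)**2*(w + 1)*(w + 6).
Partial-fraction decomposition: -74/(315*(w + 6)) + 3/(80*(w + 1)) - 9/(14*(w - 1)) - 1/(4*(w - 1)**2) + 121/(144*(w - 3)).
Integrate each term; A/(w−a) gives A·log|w−a|; A/(w−a)² gives −A/(w−a).

121*log(w - 3)/144 - 9*log(w - 1)/14 + 3*log(w + 1)/80 - 74*log(w + 6)/315 + 1/(4*w - 4) + C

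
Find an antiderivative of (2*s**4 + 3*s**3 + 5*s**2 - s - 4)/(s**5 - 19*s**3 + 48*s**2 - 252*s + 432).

Factor the denominator: (s - 4)*(s - 2)*(s + 6)*(s**2 + 9).
Partial-fraction decomposition: (2837*s + 14748)/(14625*(s**2 + 9)) + 1063/(1800*(s + 6)) - 35/(104*(s - 2)) + 194/(125*(s - 4)).
Integrate each term; A/(s−a) gives A·log|s−a|; the (Bs+D)/(s²+p²) term gives a log and an atan.

194*log(s - 4)/125 - 35*log(s - 2)/104 + 1063*log(s + 6)/1800 + 2837*log(s**2 + 9)/29250 + 4916*atan(s/3)/14625 + C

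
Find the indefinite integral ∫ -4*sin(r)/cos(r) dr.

Let u = cos(r), so du = (-sin(r)) dr.
Rewriting, the integral becomes 4·∫ 1/u du = 4·log(u).
Substituting back, u = cos(r).

4*log(cos(r)) + C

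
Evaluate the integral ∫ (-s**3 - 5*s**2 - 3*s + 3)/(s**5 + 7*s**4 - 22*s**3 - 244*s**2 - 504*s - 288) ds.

-137*log(s - 6)/2240 - 2*log(s + 1)/105 - 3*log(s + 2)/64 + log(s + 4)/120 + 19*log(s + 6)/160 + C

Factor the denominator: (s - 6)*(s + 1)*(s + 2)*(s + 4)*(s + 6).
Partial-fraction decomposition: 19/(160*(s + 6)) + 1/(120*(s + 4)) - 3/(64*(s + 2)) - 2/(105*(s + 1)) - 137/(2240*(s - 6)).
Integrate each term: A/(s−a) contributes A·log|s−a|.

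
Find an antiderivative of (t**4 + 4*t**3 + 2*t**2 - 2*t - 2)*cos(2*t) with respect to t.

Use integration by parts with u = t**4 + 4*t**3 + 2*t**2 - 2*t - 2, dv = cos(2*t) dt, so v = sin(2*t)/2.
Apply parts 4 times (tabular method): alternate signs, differentiate u down to 0, integrate dv up.

t**4*sin(2*t)/2 + 2*t**3*sin(2*t) + t**3*cos(2*t) - t**2*sin(2*t)/2 + 3*t**2*cos(2*t) - 4*t*sin(2*t) - t*cos(2*t)/2 - 3*sin(2*t)/4 - 2*cos(2*t) + C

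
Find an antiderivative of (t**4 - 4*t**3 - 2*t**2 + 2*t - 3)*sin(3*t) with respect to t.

-t**4*cos(3*t)/3 + 4*t**3*sin(3*t)/9 + 4*t**3*cos(3*t)/3 - 4*t**2*sin(3*t)/3 + 10*t**2*cos(3*t)/9 - 20*t*sin(3*t)/27 - 14*t*cos(3*t)/9 + 14*sin(3*t)/27 + 61*cos(3*t)/81 + C

Use integration by parts with u = t**4 - 4*t**3 - 2*t**2 + 2*t - 3, dv = sin(3*t) dt, so v = -cos(3*t)/3.
Apply parts 4 times (tabular method): alternate signs, differentiate u down to 0, integrate dv up.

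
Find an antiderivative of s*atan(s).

s**2*atan(s)/2 - s/2 + atan(s)/2 + C

Use integration by parts with u = arctan(s), dv = s ds.
Then du = 1/(s**2 + 1) ds.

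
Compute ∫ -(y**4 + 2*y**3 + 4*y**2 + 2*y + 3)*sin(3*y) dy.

y**4*cos(3*y)/3 - 4*y**3*sin(3*y)/9 + 2*y**3*cos(3*y)/3 - 2*y**2*sin(3*y)/3 + 8*y**2*cos(3*y)/9 - 16*y*sin(3*y)/27 + 2*y*cos(3*y)/9 - 2*sin(3*y)/27 + 65*cos(3*y)/81 + C

Use integration by parts with u = y**4 + 2*y**3 + 4*y**2 + 2*y + 3, dv = -sin(3*y) dy, so v = cos(3*y)/3.
Apply parts 4 times (tabular method): alternate signs, differentiate u down to 0, integrate dv up.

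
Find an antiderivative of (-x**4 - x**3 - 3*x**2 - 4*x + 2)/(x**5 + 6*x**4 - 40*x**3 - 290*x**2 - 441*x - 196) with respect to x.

-2917*log(x - 7)/9856 - 5*log(x + 1)/384 + 74*log(x + 4)/99 - 725*log(x + 7)/504 + 1/(48*x + 48) + C

Factor the denominator: (x - 7)*(x + 1)**2*(x + 4)*(x + 7).
Partial-fraction decomposition: -725/(504*(x + 7)) + 74/(99*(x + 4)) - 5/(384*(x + 1)) - 1/(48*(x + 1)**2) - 2917/(9856*(x - 7)).
Integrate each term; A/(x−a) gives A·log|x−a|; A/(x−a)² gives −A/(x−a).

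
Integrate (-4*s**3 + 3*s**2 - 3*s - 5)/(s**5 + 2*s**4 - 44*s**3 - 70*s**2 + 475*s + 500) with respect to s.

Factor the denominator: (s - 5)*(s - 4)*(s + 1)*(s + 5)**2.
Partial-fraction decomposition: 253/(1440*(s + 5)) - 13/(8*(s + 5)**2) + 1/(96*(s + 1)) + 5/(9*(s - 4)) - 89/(120*(s - 5)).
Integrate each term; A/(s−a) gives A·log|s−a|; A/(s−a)² gives −A/(s−a).

-89*log(s - 5)/120 + 5*log(s - 4)/9 + log(s + 1)/96 + 253*log(s + 5)/1440 + 13/(8*s + 40) + C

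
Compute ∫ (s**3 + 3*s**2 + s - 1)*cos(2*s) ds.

s**3*sin(2*s)/2 + 3*s**2*sin(2*s)/2 + 3*s**2*cos(2*s)/4 - s*sin(2*s)/4 + 3*s*cos(2*s)/2 - 5*sin(2*s)/4 - cos(2*s)/8 + C

Use integration by parts with u = s**3 + 3*s**2 + s - 1, dv = cos(2*s) ds, so v = sin(2*s)/2.
Apply parts 3 times (tabular method): alternate signs, differentiate u down to 0, integrate dv up.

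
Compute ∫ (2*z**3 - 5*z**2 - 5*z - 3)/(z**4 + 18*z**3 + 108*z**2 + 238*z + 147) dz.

Factor the denominator: (z + 1)*(z + 3)*(z + 7)**2.
Partial-fraction decomposition: -187/(288*(z + 7)) - 899/(24*(z + 7)**2) + 87/(32*(z + 3)) - 5/(72*(z + 1)).
Integrate each term; A/(z−a) gives A·log|z−a|; A/(z−a)² gives −A/(z−a).

-5*log(z + 1)/72 + 87*log(z + 3)/32 - 187*log(z + 7)/288 + 899/(24*z + 168) + C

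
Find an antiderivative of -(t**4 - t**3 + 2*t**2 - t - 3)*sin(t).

Use integration by parts with u = t**4 - t**3 + 2*t**2 - t - 3, dv = -sin(t) dt, so v = cos(t).
Apply parts 4 times (tabular method): alternate signs, differentiate u down to 0, integrate dv up.

t**4*cos(t) - 4*t**3*sin(t) - t**3*cos(t) + 3*t**2*sin(t) - 10*t**2*cos(t) + 20*t*sin(t) + 5*t*cos(t) - 5*sin(t) + 17*cos(t) + C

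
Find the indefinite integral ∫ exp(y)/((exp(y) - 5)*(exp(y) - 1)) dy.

Let u = e^y, du = e^y dy.
The integral becomes ∫ du/((u-5)(u-1)); decompose into partial fractions.

log(exp(y) - 5)/4 - log(exp(y) - 1)/4 + C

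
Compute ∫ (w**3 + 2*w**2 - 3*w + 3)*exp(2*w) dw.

(4*w**3 + 2*w**2 - 14*w + 19)*exp(2*w)/8 + C

Use integration by parts with u = w**3 + 2*w**2 - 3*w + 3, dv = exp(2*w) dw, so v = exp(2*w)/2.
Apply parts 3 times (tabular method): alternate signs, differentiate u down to 0, integrate dv up.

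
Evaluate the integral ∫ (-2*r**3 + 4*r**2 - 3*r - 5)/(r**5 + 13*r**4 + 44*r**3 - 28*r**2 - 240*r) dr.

Factor the denominator: r*(r - 2)*(r + 4)*(r + 5)*(r + 6).
Partial-fraction decomposition: 589/(96*(r + 6)) - 72/(7*(r + 5)) + 199/(48*(r + 4)) - 11/(672*(r - 2)) + 1/(48*r).
Integrate each term: A/(r−a) contributes A·log|r−a|.

log(r)/48 - 11*log(r - 2)/672 + 199*log(r + 4)/48 - 72*log(r + 5)/7 + 589*log(r + 6)/96 + C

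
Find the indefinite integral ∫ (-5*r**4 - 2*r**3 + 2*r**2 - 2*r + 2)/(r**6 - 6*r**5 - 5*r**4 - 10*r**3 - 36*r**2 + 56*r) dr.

log(r)/28 - 12605*log(r - 7)/20034 + log(r - 1)/18 + 25*log(r + 2)/216 + 179*log(r**2 + 4)/848 - 89*atan(r/2)/424 + C

Factor the denominator: r*(r - 7)*(r - 1)*(r + 2)*(r**2 + 4).
Partial-fraction decomposition: (179*r - 178)/(424*(r**2 + 4)) + 25/(216*(r + 2)) + 1/(18*(r - 1)) - 12605/(20034*(r - 7)) + 1/(28*r).
Integrate each term; A/(r−a) gives A·log|r−a|; the (Br+D)/(r²+p²) term gives a log and an atan.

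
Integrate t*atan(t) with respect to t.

Use integration by parts with u = arctan(t), dv = t dt.
Then du = 1/(t**2 + 1) dt.

t**2*atan(t)/2 - t/2 + atan(t)/2 + C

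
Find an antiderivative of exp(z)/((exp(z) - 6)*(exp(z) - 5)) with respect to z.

log(exp(z) - 6) - log(exp(z) - 5) + C

Let u = e^z, du = e^z dz.
The integral becomes ∫ du/((u-5)(u-6)); decompose into partial fractions.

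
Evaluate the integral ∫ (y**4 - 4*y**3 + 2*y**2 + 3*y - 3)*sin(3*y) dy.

Use integration by parts with u = y**4 - 4*y**3 + 2*y**2 + 3*y - 3, dv = sin(3*y) dy, so v = -cos(3*y)/3.
Apply parts 4 times (tabular method): alternate signs, differentiate u down to 0, integrate dv up.

-y**4*cos(3*y)/3 + 4*y**3*sin(3*y)/9 + 4*y**3*cos(3*y)/3 - 4*y**2*sin(3*y)/3 - 2*y**2*cos(3*y)/9 + 4*y*sin(3*y)/27 - 17*y*cos(3*y)/9 + 17*sin(3*y)/27 + 85*cos(3*y)/81 + C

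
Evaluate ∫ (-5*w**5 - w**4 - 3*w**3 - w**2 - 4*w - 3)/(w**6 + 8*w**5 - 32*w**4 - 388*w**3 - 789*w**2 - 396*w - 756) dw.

Factor the denominator: (w - 7)*(w + 3)*(w + 6)**2*(w**2 + 1).
Partial-fraction decomposition: 3*(104*w + 153)/(68450*(w**2 + 1)) - 605824/(231361*(w + 6)) + 12739/(481*(w + 6)**2) - 27/(20*(w + 3)) - 17509/(16900*(w - 7)).
Integrate each term; A/(w−a) gives A·log|w−a|; the (Bw+D)/(w²+p²) term gives a log and an atan.

-17509*log(w - 7)/16900 - 27*log(w + 3)/20 - 605824*log(w + 6)/231361 + 78*log(w**2 + 1)/34225 + 459*atan(w)/68450 - 12739/(481*w + 2886) + C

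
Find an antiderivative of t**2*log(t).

Use integration by parts with u = log(t), dv = t**2 dt.
Then du = 1/t dt and v = t**3/3.

t**3*log(t)/3 - t**3/9 + C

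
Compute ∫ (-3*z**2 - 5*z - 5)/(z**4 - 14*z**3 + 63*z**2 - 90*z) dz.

Factor the denominator: z*(z - 6)*(z - 5)*(z - 3).
Partial-fraction decomposition: -47/(18*(z - 3)) + 21/(2*(z - 5)) - 143/(18*(z - 6)) + 1/(18*z).
Integrate each term: A/(z−a) contributes A·log|z−a|.

log(z)/18 - 143*log(z - 6)/18 + 21*log(z - 5)/2 - 47*log(z - 3)/18 + C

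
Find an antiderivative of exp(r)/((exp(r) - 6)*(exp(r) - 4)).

Let u = e^r, du = e^r dr.
The integral becomes ∫ du/((u-4)(u-6)); decompose into partial fractions.

log(exp(r) - 6)/2 - log(exp(r) - 4)/2 + C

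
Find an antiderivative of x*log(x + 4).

x**2*log(x + 4)/2 - x**2/4 + 2*x - 8*log(x + 4) + C

Use integration by parts with u = log(x + 4), dv = x dx.
Then du = 1/(x + 4) dx and v = x**2/2.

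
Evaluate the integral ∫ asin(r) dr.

Use integration by parts with u = arcsin(r), dv = dr.
Then du = 1/sqrt(-r**2 + 1) dr.

r*asin(r) + sqrt(-r**2 + 1) + C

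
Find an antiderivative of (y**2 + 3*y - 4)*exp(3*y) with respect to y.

(9*y**2 + 21*y - 43)*exp(3*y)/27 + C

Use integration by parts with u = y**2 + 3*y - 4, dv = exp(3*y) dy, so v = exp(3*y)/3.
Apply parts 2 times (tabular method): alternate signs, differentiate u down to 0, integrate dv up.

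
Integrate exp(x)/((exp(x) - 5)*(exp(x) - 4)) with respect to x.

log(exp(x) - 5) - log(exp(x) - 4) + C

Let u = e^x, du = e^x dx.
The integral becomes ∫ du/((u-4)(u-5)); decompose into partial fractions.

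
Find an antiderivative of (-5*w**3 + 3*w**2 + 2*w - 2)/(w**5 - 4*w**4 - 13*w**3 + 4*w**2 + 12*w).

Factor the denominator: w*(w - 6)*(w - 1)*(w + 1)*(w + 2).
Partial-fraction decomposition: 23/(24*(w + 2)) - 2/(7*(w + 1)) + 1/(15*(w - 1)) - 481/(840*(w - 6)) - 1/(6*w).
Integrate each term: A/(w−a) contributes A·log|w−a|.

-log(w)/6 - 481*log(w - 6)/840 + log(w - 1)/15 - 2*log(w + 1)/7 + 23*log(w + 2)/24 + C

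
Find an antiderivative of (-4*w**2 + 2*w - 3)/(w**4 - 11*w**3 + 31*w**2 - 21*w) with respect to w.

log(w)/7 - 185*log(w - 7)/168 + 11*log(w - 3)/8 - 5*log(w - 1)/12 + C

Factor the denominator: w*(w - 7)*(w - 3)*(w - 1).
Partial-fraction decomposition: -5/(12*(w - 1)) + 11/(8*(w - 3)) - 185/(168*(w - 7)) + 1/(7*w).
Integrate each term: A/(w−a) contributes A·log|w−a|.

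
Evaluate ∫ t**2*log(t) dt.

Use integration by parts with u = log(t), dv = t**2 dt.
Then du = 1/t dt and v = t**3/3.

t**3*log(t)/3 - t**3/9 + C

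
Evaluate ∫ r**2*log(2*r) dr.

Use integration by parts with u = log(2*r), dv = r**2 dr.
Then du = 1/r dr and v = r**3/3.

r**3*(log(r) + log(2))/3 - r**3/9 + C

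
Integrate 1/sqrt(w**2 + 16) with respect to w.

log(w + sqrt(w**2 + 16)) + C

Substitute w = 4·tan(θ), so dw = 4·sec(θ)^2 dθ and the radical becomes sqrt(w**2 + 16) = 4·sec(θ) by the Pythagorean identity.
Integrate the resulting trig expression in θ, then back-substitute tan(θ) = w/4, sec(θ) = sqrt(w**2 + 16)/4 (absorbing any constant into C).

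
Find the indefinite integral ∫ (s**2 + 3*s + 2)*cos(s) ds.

s**2*sin(s) + 3*s*sin(s) + 2*s*cos(s) + 3*cos(s) + C

Use integration by parts with u = s**2 + 3*s + 2, dv = cos(s) ds, so v = sin(s).
Apply parts 2 times (tabular method): alternate signs, differentiate u down to 0, integrate dv up.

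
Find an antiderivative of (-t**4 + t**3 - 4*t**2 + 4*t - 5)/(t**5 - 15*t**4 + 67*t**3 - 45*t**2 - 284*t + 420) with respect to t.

Factor the denominator: (t - 7)*(t - 5)*(t - 3)*(t - 2)*(t + 2).
Partial-fraction decomposition: -53/(1260*(t + 2)) + 7/(20*(t - 2)) - 83/(40*(t - 3)) + 195/(28*(t - 5)) - 2231/(360*(t - 7)).
Integrate each term: A/(t−a) contributes A·log|t−a|.

-2231*log(t - 7)/360 + 195*log(t - 5)/28 - 83*log(t - 3)/40 + 7*log(t - 2)/20 - 53*log(t + 2)/1260 + C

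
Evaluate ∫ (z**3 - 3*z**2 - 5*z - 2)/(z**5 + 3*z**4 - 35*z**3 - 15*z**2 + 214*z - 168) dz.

-log(z - 4)/77 + 8*log(z - 2)/45 - 3*log(z - 1)/32 + 41*log(z + 3)/560 - 457*log(z + 7)/3168 + C

Factor the denominator: (z - 4)*(z - 2)*(z - 1)*(z + 3)*(z + 7).
Partial-fraction decomposition: -457/(3168*(z + 7)) + 41/(560*(z + 3)) - 3/(32*(z - 1)) + 8/(45*(z - 2)) - 1/(77*(z - 4)).
Integrate each term: A/(z−a) contributes A·log|z−a|.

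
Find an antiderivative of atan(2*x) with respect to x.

x*atan(2*x) - log(4*x**2 + 1)/4 + C

Use integration by parts with u = arctan(2*x), dv = dx.
Then du = 2/(4*x**2 + 1) dx.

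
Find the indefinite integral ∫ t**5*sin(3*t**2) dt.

-t**4*cos(3*t**2)/6 + t**2*sin(3*t**2)/9 + cos(3*t**2)/27 + C

Let u = t², du = 2t dt; rewrite as (1/2)∫ u^2·sin(3u) du.
Now integrate by parts 2 times.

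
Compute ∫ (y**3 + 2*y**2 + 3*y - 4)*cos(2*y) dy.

y**3*sin(2*y)/2 + y**2*sin(2*y) + 3*y**2*cos(2*y)/4 + 3*y*sin(2*y)/4 + y*cos(2*y) - 5*sin(2*y)/2 + 3*cos(2*y)/8 + C

Use integration by parts with u = y**3 + 2*y**2 + 3*y - 4, dv = cos(2*y) dy, so v = sin(2*y)/2.
Apply parts 3 times (tabular method): alternate signs, differentiate u down to 0, integrate dv up.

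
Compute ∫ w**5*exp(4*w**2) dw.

(8*w**4 - 4*w**2 + 1)*exp(4*w**2)/64 + C

Let u = w², du = 2w dw; rewrite as (1/2)∫ u^2·exp(4u) du.
Now integrate by parts 2 times.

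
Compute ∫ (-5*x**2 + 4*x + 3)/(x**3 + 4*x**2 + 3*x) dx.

Factor the denominator: x*(x + 1)*(x + 3).
Partial-fraction decomposition: -9/(x + 3) + 3/(x + 1) + 1/x.
Integrate each term: A/(x−a) contributes A·log|x−a|.

log(x) + 3*log(x + 1) - 9*log(x + 3) + C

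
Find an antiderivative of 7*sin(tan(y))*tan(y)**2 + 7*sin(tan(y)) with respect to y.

Let u = tan(y), so du = (tan(y)**2 + 1) dy.
Rewriting, the integral becomes 7·∫ sin(u) du = 7·-cos(u).
Substituting back, u = tan(y).

-7*cos(tan(y)) + C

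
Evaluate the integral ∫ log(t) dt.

Use integration by parts with u = log(t), dv = dt.
Then du = 1/t dt and v = t.

t*log(t) - t + C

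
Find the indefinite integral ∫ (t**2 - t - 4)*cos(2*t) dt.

Use integration by parts with u = t**2 - t - 4, dv = cos(2*t) dt, so v = sin(2*t)/2.
Apply parts 2 times (tabular method): alternate signs, differentiate u down to 0, integrate dv up.

t**2*sin(2*t)/2 - t*sin(2*t)/2 + t*cos(2*t)/2 - 9*sin(2*t)/4 - cos(2*t)/4 + C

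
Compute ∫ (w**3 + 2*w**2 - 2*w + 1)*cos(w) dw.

w**3*sin(w) + 2*w**2*sin(w) + 3*w**2*cos(w) - 8*w*sin(w) + 4*w*cos(w) - 3*sin(w) - 8*cos(w) + C

Use integration by parts with u = w**3 + 2*w**2 - 2*w + 1, dv = cos(w) dw, so v = sin(w).
Apply parts 3 times (tabular method): alternate signs, differentiate u down to 0, integrate dv up.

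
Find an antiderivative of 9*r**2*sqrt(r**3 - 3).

2*(r**3 - 3)**(3/2) + C

Let u = r**3 - 3, so du = (3*r**2) dr.
Rewriting, the integral becomes 3·∫ √u du = 3·(2/3)u^(3/2).
Substituting back, u = r**3 - 3.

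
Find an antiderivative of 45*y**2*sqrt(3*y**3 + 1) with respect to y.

10*(3*y**3 + 1)**(3/2)/3 + C

Let u = 3*y**3 + 1, so du = (9*y**2) dy.
Rewriting, the integral becomes 5·∫ √u du = 5·(2/3)u^(3/2).
Substituting back, u = 3*y**3 + 1.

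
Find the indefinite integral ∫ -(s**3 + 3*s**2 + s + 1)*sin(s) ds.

Use integration by parts with u = s**3 + 3*s**2 + s + 1, dv = -sin(s) ds, so v = cos(s).
Apply parts 3 times (tabular method): alternate signs, differentiate u down to 0, integrate dv up.

s**3*cos(s) - 3*s**2*sin(s) + 3*s**2*cos(s) - 6*s*sin(s) - 5*s*cos(s) + 5*sin(s) - 5*cos(s) + C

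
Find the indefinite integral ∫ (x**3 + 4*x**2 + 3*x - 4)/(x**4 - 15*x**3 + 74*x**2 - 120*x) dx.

log(x)/30 + 187*log(x - 6)/6 - 236*log(x - 5)/5 + 17*log(x - 4) + C

Factor the denominator: x*(x - 6)*(x - 5)*(x - 4).
Partial-fraction decomposition: 17/(x - 4) - 236/(5*(x - 5)) + 187/(6*(x - 6)) + 1/(30*x).
Integrate each term: A/(x−a) contributes A·log|x−a|.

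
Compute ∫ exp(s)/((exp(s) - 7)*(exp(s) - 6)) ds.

Let u = e^s, du = e^s ds.
The integral becomes ∫ du/((u-6)(u-7)); decompose into partial fractions.

log(exp(s) - 7) - log(exp(s) - 6) + C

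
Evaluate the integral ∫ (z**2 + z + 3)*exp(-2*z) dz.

Use integration by parts with u = z**2 + z + 3, dv = exp(-2*z) dz, so v = -exp(-2*z)/2.
Apply parts 2 times (tabular method): alternate signs, differentiate u down to 0, integrate dv up.

(-z**2 - 2*z - 4)*exp(-2*z)/2 + C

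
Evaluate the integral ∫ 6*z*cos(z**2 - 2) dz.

Let u = z**2 - 2, so du = (2*z) dz.
Rewriting, the integral becomes 3·∫ cos(u) du = 3·sin(u).
Substituting back, u = z**2 - 2.

3*sin(z**2 - 2) + C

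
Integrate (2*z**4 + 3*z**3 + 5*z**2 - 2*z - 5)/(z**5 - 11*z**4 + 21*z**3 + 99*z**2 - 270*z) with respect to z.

log(z)/54 + 3403*log(z - 6)/162 - 347*log(z - 5)/16 + 277*log(z - 3)/108 + 127*log(z + 3)/1296 + C

Factor the denominator: z*(z - 6)*(z - 5)*(z - 3)*(z + 3).
Partial-fraction decomposition: 127/(1296*(z + 3)) + 277/(108*(z - 3)) - 347/(16*(z - 5)) + 3403/(162*(z - 6)) + 1/(54*z).
Integrate each term: A/(z−a) contributes A·log|z−a|.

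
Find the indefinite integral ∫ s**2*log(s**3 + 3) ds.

Let u = s**3 + 3, so du = (3*s**2) ds.
The integral becomes (1/3)·∫ log(u) du; integrate by parts with u′=log(u), dv′=du.

s**3*log(s**3 + 3)/3 - s**3/3 + log(s**3 + 3) + C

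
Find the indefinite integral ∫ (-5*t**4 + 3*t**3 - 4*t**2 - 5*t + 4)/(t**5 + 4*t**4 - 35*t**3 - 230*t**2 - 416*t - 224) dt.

Factor the denominator: (t - 7)*(t + 1)*(t + 2)*(t + 4)**2.
Partial-fraction decomposition: -589/(726*(t + 4)) + 252/(11*(t + 4)**2) - 53/(18*(t + 2)) + 1/(24*(t + 1)) - 11203/(8712*(t - 7)).
Integrate each term; A/(t−a) gives A·log|t−a|; A/(t−a)² gives −A/(t−a).

-11203*log(t - 7)/8712 + log(t + 1)/24 - 53*log(t + 2)/18 - 589*log(t + 4)/726 - 252/(11*t + 44) + C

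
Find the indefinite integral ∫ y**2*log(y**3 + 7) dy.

y**3*log(y**3 + 7)/3 - y**3/3 + 7*log(y**3 + 7)/3 + C

Let u = y**3 + 7, so du = (3*y**2) dy.
The integral becomes (1/3)·∫ log(u) du; integrate by parts with u′=log(u), dv′=du.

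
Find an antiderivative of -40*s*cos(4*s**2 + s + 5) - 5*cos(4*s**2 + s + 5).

-5*sin(4*s**2 + s + 5) + C

Let u = 4*s**2 + s + 5, so du = (8*s + 1) ds.
Rewriting, the integral becomes -5·∫ cos(u) du = -5·sin(u).
Substituting back, u = 4*s**2 + s + 5.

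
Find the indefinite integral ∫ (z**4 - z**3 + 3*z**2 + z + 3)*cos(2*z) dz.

z**4*sin(2*z)/2 - z**3*sin(2*z)/2 + z**3*cos(2*z) - 3*z**2*cos(2*z)/4 + 5*z*sin(2*z)/4 + 3*sin(2*z)/2 + 5*cos(2*z)/8 + C

Use integration by parts with u = z**4 - z**3 + 3*z**2 + z + 3, dv = cos(2*z) dz, so v = sin(2*z)/2.
Apply parts 4 times (tabular method): alternate signs, differentiate u down to 0, integrate dv up.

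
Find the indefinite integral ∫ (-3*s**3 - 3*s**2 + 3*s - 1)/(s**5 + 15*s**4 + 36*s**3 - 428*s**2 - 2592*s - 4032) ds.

Factor the denominator: (s - 6)*(s + 4)**2*(s + 6)*(s + 7).
Partial-fraction decomposition: 860/(117*(s + 7)) - 521/(48*(s + 6)) + 799/(225*(s + 4)) - 131/(60*(s + 4)**2) - 739/(15600*(s - 6)).
Integrate each term; A/(s−a) gives A·log|s−a|; A/(s−a)² gives −A/(s−a).

-739*log(s - 6)/15600 + 799*log(s + 4)/225 - 521*log(s + 6)/48 + 860*log(s + 7)/117 + 131/(60*s + 240) + C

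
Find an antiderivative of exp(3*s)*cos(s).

Let I denote the integral. Integrate by parts with u = cos(s), dv = exp(3*s) ds, so v = exp(3*s)/3: I = exp(3*s)*cos(s)/3 + (1/3)·∫ exp(3*s)*sin(s) ds.
Apply parts again with u = sin(s), dv = exp(3*s) ds: ∫ exp(3*s)*sin(s) ds = exp(3*s)*sin(s)/3 − (1/3)·I. Substituting back brings back I: I = exp(3*s)*sin(s)/9 + exp(3*s)*cos(s)/3 − (1/9)·I.
Solving for I: (1 + 1/9)·I equals the remaining terms, so I = (9/10)·(exp(3*s)*sin(s)/9 + exp(3*s)*cos(s)/3).

exp(3*s)*sin(s)/10 + 3*exp(3*s)*cos(s)/10 + C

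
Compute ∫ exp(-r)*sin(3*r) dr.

-exp(-r)*sin(3*r)/10 - 3*exp(-r)*cos(3*r)/10 + C

Let I denote the integral. Integrate by parts with u = sin(3*r), dv = exp(-r) dr, so v = -exp(-r): I = -exp(-r)*sin(3*r) + 3·∫ exp(-r)*cos(3*r) dr.
Apply parts again with u = cos(3*r), dv = exp(-r) dr: ∫ exp(-r)*cos(3*r) dr = -exp(-r)*cos(3*r) − 3·I. Substituting back brings back I: I = -exp(-r)*sin(3*r) - 3*exp(-r)*cos(3*r) − 9·I.
Solving for I: (1 + 9)·I equals the remaining terms, so I = (1/10)·(-exp(-r)*sin(3*r) - 3*exp(-r)*cos(3*r)).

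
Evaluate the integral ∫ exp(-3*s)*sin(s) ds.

-3*exp(-3*s)*sin(s)/10 - exp(-3*s)*cos(s)/10 + C

Let I denote the integral. Integrate by parts with u = sin(s), dv = exp(-3*s) ds, so v = -exp(-3*s)/3: I = -exp(-3*s)*sin(s)/3 + (1/3)·∫ exp(-3*s)*cos(s) ds.
Apply parts again with u = cos(s), dv = exp(-3*s) ds: ∫ exp(-3*s)*cos(s) ds = -exp(-3*s)*cos(s)/3 − (1/3)·I. Substituting back brings back I: I = -exp(-3*s)*sin(s)/3 - exp(-3*s)*cos(s)/9 − (1/9)·I.
Solving for I: (1 + 1/9)·I equals the remaining terms, so I = (9/10)·(-exp(-3*s)*sin(s)/3 - exp(-3*s)*cos(s)/9).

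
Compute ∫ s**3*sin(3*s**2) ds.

-s**2*cos(3*s**2)/6 + sin(3*s**2)/18 + C

Let u = s², du = 2s ds; rewrite as (1/2)∫ u^1·sin(3u) du.
Now integrate by parts 1 time.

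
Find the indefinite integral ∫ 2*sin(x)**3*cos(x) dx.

Let u = sin(x), so du = (cos(x)) dx.
Rewriting, the integral becomes 2·∫ u^3 du = 2·u^4/4.
Substituting back, u = sin(x).

sin(x)**4/2 + C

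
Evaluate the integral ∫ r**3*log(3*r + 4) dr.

Use integration by parts with u = log(3*r + 4), dv = r**3 dr.
Then du = 3/(3*r + 4) dr and v = r**4/4.

r**4*log(3*r + 4)/4 - r**4/16 + r**3/9 - 2*r**2/9 + 16*r/27 - 64*log(3*r + 4)/81 + C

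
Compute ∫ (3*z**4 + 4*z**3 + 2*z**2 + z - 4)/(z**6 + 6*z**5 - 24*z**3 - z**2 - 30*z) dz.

Factor the denominator: z*(z - 2)*(z + 3)*(z + 5)*(z**2 + 1).
Partial-fraction decomposition: -3*(19*z - 17)/(650*(z**2 + 1)) - 354/(455*(z + 5)) + 73/(150*(z + 3)) + 43/(175*(z - 2)) + 2/(15*z).
Integrate each term; A/(z−a) gives A·log|z−a|; the (Bz+D)/(z²+p²) term gives a log and an atan.

2*log(z)/15 + 43*log(z - 2)/175 + 73*log(z + 3)/150 - 354*log(z + 5)/455 - 57*log(z**2 + 1)/1300 + 51*atan(z)/650 + C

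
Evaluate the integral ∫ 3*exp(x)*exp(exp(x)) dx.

Let u = exp(x), so du = (exp(x)) dx.
Rewriting, the integral becomes 3·∫ e^u du = 3·e^u.
Substituting back, u = exp(x).

3*exp(exp(x)) + C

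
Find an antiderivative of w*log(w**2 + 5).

w**2*log(w**2 + 5)/2 - w**2/2 + 5*log(w**2 + 5)/2 + C

Let u = w**2 + 5, so du = (2*w) dw.
The integral becomes (1/2)·∫ log(u) du; integrate by parts with u′=log(u), dv′=du.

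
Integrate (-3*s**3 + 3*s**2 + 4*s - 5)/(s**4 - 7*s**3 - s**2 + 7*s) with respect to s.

Factor the denominator: s*(s - 7)*(s - 1)*(s + 1).
Partial-fraction decomposition: 3/(16*(s + 1)) + 1/(12*(s - 1)) - 859/(336*(s - 7)) - 5/(7*s).
Integrate each term: A/(s−a) contributes A·log|s−a|.

-5*log(s)/7 - 859*log(s - 7)/336 + log(s - 1)/12 + 3*log(s + 1)/16 + C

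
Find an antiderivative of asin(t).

Use integration by parts with u = arcsin(t), dv = dt.
Then du = 1/sqrt(-t**2 + 1) dt.

t*asin(t) + sqrt(-t**2 + 1) + C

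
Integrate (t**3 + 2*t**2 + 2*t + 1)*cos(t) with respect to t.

t**3*sin(t) + 2*t**2*sin(t) + 3*t**2*cos(t) - 4*t*sin(t) + 4*t*cos(t) - 3*sin(t) - 4*cos(t) + C

Use integration by parts with u = t**3 + 2*t**2 + 2*t + 1, dv = cos(t) dt, so v = sin(t).
Apply parts 3 times (tabular method): alternate signs, differentiate u down to 0, integrate dv up.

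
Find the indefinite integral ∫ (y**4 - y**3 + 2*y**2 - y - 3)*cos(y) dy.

Use integration by parts with u = y**4 - y**3 + 2*y**2 - y - 3, dv = cos(y) dy, so v = sin(y).
Apply parts 4 times (tabular method): alternate signs, differentiate u down to 0, integrate dv up.

y**4*sin(y) - y**3*sin(y) + 4*y**3*cos(y) - 10*y**2*sin(y) - 3*y**2*cos(y) + 5*y*sin(y) - 20*y*cos(y) + 17*sin(y) + 5*cos(y) + C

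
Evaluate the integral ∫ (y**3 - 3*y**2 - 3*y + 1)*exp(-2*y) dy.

(-4*y**3 + 6*y**2 + 18*y + 5)*exp(-2*y)/8 + C

Use integration by parts with u = y**3 - 3*y**2 - 3*y + 1, dv = exp(-2*y) dy, so v = -exp(-2*y)/2.
Apply parts 3 times (tabular method): alternate signs, differentiate u down to 0, integrate dv up.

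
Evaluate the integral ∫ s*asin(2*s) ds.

Use integration by parts with u = arcsin(2*s), dv = s ds.
Then du = 2/sqrt(-4*s**2 + 1) ds.

s**2*asin(2*s)/2 + s*sqrt(-4*s**2 + 1)/8 - asin(2*s)/16 + C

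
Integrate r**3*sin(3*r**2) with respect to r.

Let u = r², du = 2r dr; rewrite as (1/2)∫ u^1·sin(3u) du.
Now integrate by parts 1 time.

-r**2*cos(3*r**2)/6 + sin(3*r**2)/18 + C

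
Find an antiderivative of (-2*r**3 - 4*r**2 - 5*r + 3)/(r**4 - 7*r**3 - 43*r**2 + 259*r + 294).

-8863*log(r - 7)/5408 + 3*log(r + 1)/160 - 321*log(r + 6)/845 + 457/(52*r - 364) + C

Factor the denominator: (r - 7)**2*(r + 1)*(r + 6).
Partial-fraction decomposition: -321/(845*(r + 6)) + 3/(160*(r + 1)) - 8863/(5408*(r - 7)) - 457/(52*(r - 7)**2).
Integrate each term; A/(r−a) gives A·log|r−a|; A/(r−a)² gives −A/(r−a).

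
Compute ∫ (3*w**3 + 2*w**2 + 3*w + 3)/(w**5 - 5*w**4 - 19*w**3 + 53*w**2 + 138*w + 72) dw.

247*log(w - 6)/294 - 239*log(w - 4)/350 + 571*log(w + 1)/4900 - 23*log(w + 3)/84 + 1/(70*w + 70) + C

Factor the denominator: (w - 6)*(w - 4)*(w + 1)**2*(w + 3).
Partial-fraction decomposition: -23/(84*(w + 3)) + 571/(4900*(w + 1)) - 1/(70*(w + 1)**2) - 239/(350*(w - 4)) + 247/(294*(w - 6)).
Integrate each term; A/(w−a) gives A·log|w−a|; A/(w−a)² gives −A/(w−a).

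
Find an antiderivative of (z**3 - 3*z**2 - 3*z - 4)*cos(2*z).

z**3*sin(2*z)/2 - 3*z**2*sin(2*z)/2 + 3*z**2*cos(2*z)/4 - 9*z*sin(2*z)/4 - 3*z*cos(2*z)/2 - 5*sin(2*z)/4 - 9*cos(2*z)/8 + C

Use integration by parts with u = z**3 - 3*z**2 - 3*z - 4, dv = cos(2*z) dz, so v = sin(2*z)/2.
Apply parts 3 times (tabular method): alternate signs, differentiate u down to 0, integrate dv up.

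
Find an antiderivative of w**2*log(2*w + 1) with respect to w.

w**3*log(2*w + 1)/3 - w**3/9 + w**2/12 - w/12 + log(2*w + 1)/24 + C

Use integration by parts with u = log(2*w + 1), dv = w**2 dw.
Then du = 2/(2*w + 1) dw and v = w**3/3.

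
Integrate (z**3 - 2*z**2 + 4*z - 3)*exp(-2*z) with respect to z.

Use integration by parts with u = z**3 - 2*z**2 + 4*z - 3, dv = exp(-2*z) dz, so v = -exp(-2*z)/2.
Apply parts 3 times (tabular method): alternate signs, differentiate u down to 0, integrate dv up.

(-4*z**3 + 2*z**2 - 14*z + 5)*exp(-2*z)/8 + C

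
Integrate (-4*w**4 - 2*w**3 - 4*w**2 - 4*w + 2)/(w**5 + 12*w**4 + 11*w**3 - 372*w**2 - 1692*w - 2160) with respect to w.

-2891*log(w - 6)/5940 + 146*log(w + 3)/27 - 471*log(w + 4)/10 + 1164*log(w + 5)/11 - 2435*log(w + 6)/36 + C

Factor the denominator: (w - 6)*(w + 3)*(w + 4)*(w + 5)*(w + 6).
Partial-fraction decomposition: -2435/(36*(w + 6)) + 1164/(11*(w + 5)) - 471/(10*(w + 4)) + 146/(27*(w + 3)) - 2891/(5940*(w - 6)).
Integrate each term: A/(w−a) contributes A·log|w−a|.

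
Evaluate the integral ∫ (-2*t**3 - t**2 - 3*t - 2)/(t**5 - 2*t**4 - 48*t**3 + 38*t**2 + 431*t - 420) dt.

-379*log(t - 7)/1584 + 37*log(t - 3)/224 - log(t - 1)/45 - 122*log(t + 4)/385 + 119*log(t + 5)/288 + C

Factor the denominator: (t - 7)*(t - 3)*(t - 1)*(t + 4)*(t + 5).
Partial-fraction decomposition: 119/(288*(t + 5)) - 122/(385*(t + 4)) - 1/(45*(t - 1)) + 37/(224*(t - 3)) - 379/(1584*(t - 7)).
Integrate each term: A/(t−a) contributes A·log|t−a|.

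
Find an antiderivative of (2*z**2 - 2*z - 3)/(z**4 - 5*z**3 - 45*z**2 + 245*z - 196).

Factor the denominator: (z - 7)*(z - 4)*(z - 1)*(z + 7).
Partial-fraction decomposition: -109/(1232*(z + 7)) - 1/(48*(z - 1)) - 7/(33*(z - 4)) + 9/(28*(z - 7)).
Integrate each term: A/(z−a) contributes A·log|z−a|.

9*log(z - 7)/28 - 7*log(z - 4)/33 - log(z - 1)/48 - 109*log(z + 7)/1232 + C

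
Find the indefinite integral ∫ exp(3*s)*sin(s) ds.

Let I denote the integral. Integrate by parts with u = sin(s), dv = exp(3*s) ds, so v = exp(3*s)/3: I = exp(3*s)*sin(s)/3 − (1/3)·∫ exp(3*s)*cos(s) ds.
Apply parts again with u = cos(s), dv = exp(3*s) ds: ∫ exp(3*s)*cos(s) ds = exp(3*s)*cos(s)/3 + (1/3)·I. Substituting back brings back I: I = exp(3*s)*sin(s)/3 - exp(3*s)*cos(s)/9 − (1/9)·I.
Solving for I: (1 + 1/9)·I equals the remaining terms, so I = (9/10)·(exp(3*s)*sin(s)/3 - exp(3*s)*cos(s)/9).

3*exp(3*s)*sin(s)/10 - exp(3*s)*cos(s)/10 + C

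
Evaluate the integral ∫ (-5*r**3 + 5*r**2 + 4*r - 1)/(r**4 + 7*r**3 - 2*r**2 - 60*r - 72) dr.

Factor the denominator: (r - 3)*(r + 2)**2*(r + 6).
Partial-fraction decomposition: -1235/(144*(r + 6)) + 1571/(400*(r + 2)) - 51/(20*(r + 2)**2) - 79/(225*(r - 3)).
Integrate each term; A/(r−a) gives A·log|r−a|; A/(r−a)² gives −A/(r−a).

-79*log(r - 3)/225 + 1571*log(r + 2)/400 - 1235*log(r + 6)/144 + 51/(20*r + 40) + C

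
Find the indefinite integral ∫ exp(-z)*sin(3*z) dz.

Let I denote the integral. Integrate by parts with u = sin(3*z), dv = exp(-z) dz, so v = -exp(-z): I = -exp(-z)*sin(3*z) + 3·∫ exp(-z)*cos(3*z) dz.
Apply parts again with u = cos(3*z), dv = exp(-z) dz: ∫ exp(-z)*cos(3*z) dz = -exp(-z)*cos(3*z) − 3·I. Substituting back brings back I: I = -exp(-z)*sin(3*z) - 3*exp(-z)*cos(3*z) − 9·I.
Solving for I: (1 + 9)·I equals the remaining terms, so I = (1/10)·(-exp(-z)*sin(3*z) - 3*exp(-z)*cos(3*z)).

-exp(-z)*sin(3*z)/10 - 3*exp(-z)*cos(3*z)/10 + C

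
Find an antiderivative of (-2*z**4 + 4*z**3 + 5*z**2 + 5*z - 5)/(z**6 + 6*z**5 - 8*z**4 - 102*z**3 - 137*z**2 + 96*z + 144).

-23*log(z - 4)/840 - 7*log(z - 1)/480 - 11*log(z + 1)/120 - 1301*log(z + 3)/224 + 713*log(z + 4)/120 - 35/(8*z + 24) + C

Factor the denominator: (z - 4)*(z - 1)*(z + 1)*(z + 3)**2*(z + 4).
Partial-fraction decomposition: 713/(120*(z + 4)) - 1301/(224*(z + 3)) + 35/(8*(z + 3)**2) - 11/(120*(z + 1)) - 7/(480*(z - 1)) - 23/(840*(z - 4)).
Integrate each term; A/(z−a) gives A·log|z−a|; A/(z−a)² gives −A/(z−a).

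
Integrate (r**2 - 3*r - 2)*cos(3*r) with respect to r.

r**2*sin(3*r)/3 - r*sin(3*r) + 2*r*cos(3*r)/9 - 20*sin(3*r)/27 - cos(3*r)/3 + C

Use integration by parts with u = r**2 - 3*r - 2, dv = cos(3*r) dr, so v = sin(3*r)/3.
Apply parts 2 times (tabular method): alternate signs, differentiate u down to 0, integrate dv up.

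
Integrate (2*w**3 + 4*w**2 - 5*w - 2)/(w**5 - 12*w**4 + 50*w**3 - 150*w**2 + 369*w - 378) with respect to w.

Factor the denominator: (w - 7)*(w - 3)*(w - 2)*(w**2 + 9).
Partial-fraction decomposition: -(151*w + 4566)/(6786*(w**2 + 9)) + 4/(13*(w - 2)) - 73/(72*(w - 3)) + 169/(232*(w - 7)).
Integrate each term; A/(w−a) gives A·log|w−a|; the (Bw+D)/(w²+p²) term gives a log and an atan.

169*log(w - 7)/232 - 73*log(w - 3)/72 + 4*log(w - 2)/13 - 151*log(w**2 + 9)/13572 - 761*atan(w/3)/3393 + C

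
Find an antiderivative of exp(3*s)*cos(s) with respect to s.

Let I denote the integral. Integrate by parts with u = cos(s), dv = exp(3*s) ds, so v = exp(3*s)/3: I = exp(3*s)*cos(s)/3 + (1/3)·∫ exp(3*s)*sin(s) ds.
Apply parts again with u = sin(s), dv = exp(3*s) ds: ∫ exp(3*s)*sin(s) ds = exp(3*s)*sin(s)/3 − (1/3)·I. Substituting back brings back I: I = exp(3*s)*sin(s)/9 + exp(3*s)*cos(s)/3 − (1/9)·I.
Solving for I: (1 + 1/9)·I equals the remaining terms, so I = (9/10)·(exp(3*s)*sin(s)/9 + exp(3*s)*cos(s)/3).

exp(3*s)*sin(s)/10 + 3*exp(3*s)*cos(s)/10 + C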